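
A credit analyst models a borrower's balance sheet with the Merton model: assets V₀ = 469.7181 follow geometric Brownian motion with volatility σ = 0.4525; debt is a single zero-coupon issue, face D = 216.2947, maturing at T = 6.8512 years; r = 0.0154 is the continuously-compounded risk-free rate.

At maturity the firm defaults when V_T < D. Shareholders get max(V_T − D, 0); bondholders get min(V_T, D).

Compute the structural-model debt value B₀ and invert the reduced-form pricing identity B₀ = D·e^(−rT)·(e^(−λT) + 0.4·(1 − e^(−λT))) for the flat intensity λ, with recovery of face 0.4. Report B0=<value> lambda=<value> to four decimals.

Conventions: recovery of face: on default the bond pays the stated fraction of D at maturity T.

Apply the equity-as-call identities (strike 216.2947, horizon 6.8512 years):
d₁ = [ln(V₀/D) + (r + σ²/2)T] / (σ√T)
   = [ln(469.7181/216.2947) + (0.0154 + 0.5·0.4525²)·6.8512] / (0.4525·√6.8512)
   = [0.775491 + 0.806921] / 1.184410 = 1.336035
d₂ = d₁ − σ√T = 1.336035 − 1.184410 = 0.151625
N(d₁) = 0.909231,  N(d₂) = 0.560259,  e^(−rT) = 0.899867
E₀ = V₀·N(d₁) − D·e^(−rT)·N(d₂)
   = 469.7181·0.909231 − 216.2947·0.899867·0.560259 = 318.035522
B₀ = V₀ − E₀ = 469.7181 − 318.035522 = 151.682578
e^(−λT) = (B₀·e^(rT)/D − 0.4)/(1 − 0.4) = (151.6826·1.111276/216.2947 − 0.4)/0.6 = 0.63218748
λ = −ln(0.63218748)/6.8512 = 0.066933

B0=151.6826 lambda=0.0669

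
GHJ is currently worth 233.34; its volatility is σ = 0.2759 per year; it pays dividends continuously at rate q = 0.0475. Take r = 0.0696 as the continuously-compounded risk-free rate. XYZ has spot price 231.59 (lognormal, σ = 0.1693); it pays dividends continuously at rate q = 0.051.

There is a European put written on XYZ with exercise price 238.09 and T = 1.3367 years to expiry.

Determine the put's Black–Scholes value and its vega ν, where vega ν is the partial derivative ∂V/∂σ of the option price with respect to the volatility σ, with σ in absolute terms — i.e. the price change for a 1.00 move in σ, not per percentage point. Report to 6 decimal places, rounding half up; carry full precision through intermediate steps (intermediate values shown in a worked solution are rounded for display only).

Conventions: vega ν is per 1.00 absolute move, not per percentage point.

σ√T = 0.1693·√1.3367 = 0.195737
d₁ = (ln(S/K) + (r−q+σ²/2)T) / (σ√T) = (ln(231.59/238.09) + (0.0696−0.051+0.1693²/2)·1.3367) / 0.195737 = (-0.027680 + 0.044019) / 0.195737 = 0.083474
d₂ = d₁ − σ√T = 0.083474 − 0.195737 = -0.112263
e^{−rT} = 0.911162
e^{−qT} = 0.934100
N(−d₁) = 0.466737,  N(−d₂) = 0.544693
Put price V = K·e^{−rT}·N(−d₂) − S·e^{−qT}·N(−d₁) = 118.164880 − 100.968453 = 17.196426
φ(d₁) = (1/√(2π))·e^{−d₁²/2} = 0.397555
ν = S·e^{−qT}·φ(d₁)·√T = 99.432231

price = 17.196426
ν = 99.432231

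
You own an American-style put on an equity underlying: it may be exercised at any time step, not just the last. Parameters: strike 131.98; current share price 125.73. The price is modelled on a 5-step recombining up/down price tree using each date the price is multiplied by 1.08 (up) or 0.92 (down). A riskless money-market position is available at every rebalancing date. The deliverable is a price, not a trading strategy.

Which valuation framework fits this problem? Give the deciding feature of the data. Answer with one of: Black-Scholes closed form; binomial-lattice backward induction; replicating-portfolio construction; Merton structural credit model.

Key observation: the put (strike 131.98 on spot 125.73) is American-style on a 5-step discrete price model, so the early-exercise decision at every node requires stepwise backward valuation — a closed form cannot price the exercise right.

framework: binomial-lattice backward induction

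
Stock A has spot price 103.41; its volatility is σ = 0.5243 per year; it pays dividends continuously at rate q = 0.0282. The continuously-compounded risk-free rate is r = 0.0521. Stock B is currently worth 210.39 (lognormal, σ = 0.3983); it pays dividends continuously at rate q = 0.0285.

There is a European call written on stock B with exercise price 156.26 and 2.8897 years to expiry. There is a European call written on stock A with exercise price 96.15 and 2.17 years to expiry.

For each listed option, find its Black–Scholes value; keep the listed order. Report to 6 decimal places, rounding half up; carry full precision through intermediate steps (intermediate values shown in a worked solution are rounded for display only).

price(stock B call K=156.26) = 79.036283
price(stock A call K=96.15) = 33.569032

[stock B call K=156.26]
σ√T = 0.3983·√2.8897 = 0.677075
d₁ = (ln(S/K) + (r−q+σ²/2)T) / (σ√T) = (ln(210.39/156.26) + (0.0521−0.0285+0.3983²/2)·2.8897) / 0.677075 = (0.297442 + 0.297412) / 0.677075 = 0.878564
d₂ = d₁ − σ√T = 0.878564 − 0.677075 = 0.201489
e^{−rT} = 0.860232
e^{−qT} = 0.920944
N(d₁) = 0.810181,  N(d₂) = 0.579842
price = S·e^{−qT}·N(d₁) − K·e^{−rT}·N(d₂) = 156.978548 − 77.942265 = 79.036283
[stock A call K=96.15]
σ√T = 0.5243·√2.17 = 0.772342
d₁ = (ln(S/K) + (r−q+σ²/2)T) / (σ√T) = (ln(103.41/96.15) + (0.0521−0.0282+0.5243²/2)·2.17) / 0.772342 = (0.072792 + 0.350119) / 0.772342 = 0.547570
d₂ = d₁ − σ√T = 0.547570 − 0.772342 = -0.224772
e^{−rT} = 0.893100
e^{−qT} = 0.940641
N(d₁) = 0.708006,  N(d₂) = 0.411078
price = S·e^{−qT}·N(d₁) − K·e^{−rT}·N(d₂) = 68.868957 − 35.299925 = 33.569032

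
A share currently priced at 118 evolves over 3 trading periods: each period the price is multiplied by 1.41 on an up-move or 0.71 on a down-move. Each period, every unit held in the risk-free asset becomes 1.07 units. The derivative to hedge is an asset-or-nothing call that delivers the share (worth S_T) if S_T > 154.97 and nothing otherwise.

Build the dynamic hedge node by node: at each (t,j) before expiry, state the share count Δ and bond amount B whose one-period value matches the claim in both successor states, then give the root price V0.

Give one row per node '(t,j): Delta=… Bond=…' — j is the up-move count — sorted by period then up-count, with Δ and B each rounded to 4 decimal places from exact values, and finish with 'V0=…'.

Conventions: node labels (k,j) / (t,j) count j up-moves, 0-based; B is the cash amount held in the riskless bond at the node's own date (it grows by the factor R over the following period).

Risk-neutral probability p* = (R−d)/(u−d) = (1.07−0.71)/(1.41−0.71) = 0.5143.
Terminal payoffs: V(3,0)=0.0000, V(3,1)=0.0000, V(3,2)=166.5630, V(3,3)=330.7801
Node (2,0) S=59.4838: V=(p*·0.0000+(1−p*)·0.0000)/1.07=0.0000; Δ=(0.0000−0.0000)/(83.8722−42.2335)=0.0000; B=V−Δ·S=0.0000
Node (2,1) S=118.1298: V=(p*·166.5630+(1−p*)·0.0000)/1.07=80.0570; Δ=(166.5630−0.0000)/(166.5630−83.8722)=2.0143; B=V−Δ·S=-157.8902
Node (2,2) S=234.5958: V=(p*·330.7801+(1−p*)·166.5630)/1.07=234.5958; Δ=(330.7801−166.5630)/(330.7801−166.5630)=1.0000; B=V−Δ·S=0.0000
Node (1,0) S=83.7800: V=(p*·80.0570+(1−p*)·0.0000)/1.07=38.4787; Δ=(80.0570−0.0000)/(118.1298−59.4838)=1.3651; B=V−Δ·S=-75.8885
Node (1,1) S=166.3800: V=(p*·234.5958+(1−p*)·80.0570)/1.07=149.0973; Δ=(234.5958−80.0570)/(234.5958−118.1298)=1.3269; B=V−Δ·S=-71.6724
Node (0,0) S=118.0000: V=(p*·149.0973+(1−p*)·38.4787)/1.07=89.1292; Δ=(149.0973−38.4787)/(166.3800−83.7800)=1.3392; B=V−Δ·S=-68.8974
Check: Δ(0,0)·S0 + B(0,0) = 89.1292 = V0.

(0,0): Delta=1.3392 Bond=-68.8974
(1,0): Delta=1.3651 Bond=-75.8885
(1,1): Delta=1.3269 Bond=-71.6724
(2,0): Delta=0.0000 Bond=0.0000
(2,1): Delta=2.0143 Bond=-157.8902
(2,2): Delta=1.0000 Bond=0.0000
V0=89.1292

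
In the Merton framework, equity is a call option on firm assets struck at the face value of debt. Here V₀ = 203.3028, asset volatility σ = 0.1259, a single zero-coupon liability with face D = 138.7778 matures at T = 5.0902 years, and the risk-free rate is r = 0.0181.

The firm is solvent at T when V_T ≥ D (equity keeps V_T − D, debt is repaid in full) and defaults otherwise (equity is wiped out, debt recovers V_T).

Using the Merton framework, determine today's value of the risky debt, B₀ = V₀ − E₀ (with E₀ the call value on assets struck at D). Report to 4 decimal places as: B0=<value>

Apply the equity-as-call identities (strike 138.7778, horizon 5.0902 years):
d₁ = [ln(V₀/D) + (r + σ²/2)T] / (σ√T)
   = [ln(203.3028/138.7778) + (0.0181 + 0.5·0.1259²)·5.0902] / (0.1259·√5.0902)
   = [0.381822 + 0.132475] / 0.284049 = 1.810593
d₂ = d₁ − σ√T = 1.810593 − 0.284049 = 1.526544
N(d₁) = 0.964898,  N(d₂) = 0.936563,  e^(−rT) = 0.911984
E₀ = V₀·N(d₁) − D·e^(−rT)·N(d₂)
   = 203.3028·0.964898 − 138.7778·0.911984·0.936563 = 77.632132
B₀ = V₀ − E₀ = 203.3028 − 77.632132 = 125.670668

B0=125.6707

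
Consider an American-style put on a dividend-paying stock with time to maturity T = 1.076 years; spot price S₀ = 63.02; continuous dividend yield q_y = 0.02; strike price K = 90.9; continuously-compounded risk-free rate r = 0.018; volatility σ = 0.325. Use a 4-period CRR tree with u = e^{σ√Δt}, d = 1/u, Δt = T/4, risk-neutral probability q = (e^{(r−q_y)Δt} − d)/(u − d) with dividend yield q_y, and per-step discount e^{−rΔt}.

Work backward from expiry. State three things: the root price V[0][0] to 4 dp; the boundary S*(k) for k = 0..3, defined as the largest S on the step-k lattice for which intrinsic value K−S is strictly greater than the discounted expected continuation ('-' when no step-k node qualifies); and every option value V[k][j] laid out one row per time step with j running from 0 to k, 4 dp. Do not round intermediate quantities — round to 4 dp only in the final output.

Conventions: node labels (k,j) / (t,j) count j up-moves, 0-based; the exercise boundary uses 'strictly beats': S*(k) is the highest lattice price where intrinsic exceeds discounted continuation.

price = 29.1746
boundary = - 53.2443 63.0200 74.5906
tree:
29.1746
37.6557 19.3822
45.9150 27.8800 9.4658
52.8932 37.6557 16.3094 1.4144
58.7888 45.9150 27.8800 2.6145 0.0000

params: Δt=0.26900 u=1.18360 d=0.84488 q=0.45637 e^(-rΔt)=0.99517
t_4 payoffs: 58.7888 45.9150 27.8800 2.6145 0.0000
t_3: node(3,0) S=38.0068 payoff=52.8932 vs cont=52.6580 → 52.8932 [stop]  node(3,1) S=53.2443 payoff=37.6557 vs cont=37.5023 → 37.6557 [stop]  node(3,2) S=74.5906 payoff=16.3094 vs cont=16.2706 → 16.3094 [stop]  node(3,3) S=104.4949 payoff=0.0000 vs cont=1.4144 → 1.4144 [wait]  ⇒ S*(3)=74.5906
t_2: node(2,0) S=44.9850 payoff=45.9150 vs cont=45.7173 → 45.9150 [stop]  node(2,1) S=63.0200 payoff=27.8800 vs cont=27.7791 → 27.8800 [stop]  node(2,2) S=88.2855 payoff=2.6145 vs cont=9.4658 → 9.4658 [wait]  ⇒ S*(2)=63.0200
t_1: node(1,0) S=53.2443 payoff=37.6557 vs cont=37.5023 → 37.6557 [stop]  node(1,1) S=74.5906 payoff=16.3094 vs cont=19.3822 → 19.3822 [wait]  ⇒ S*(1)=53.2443
t_0: node(0,0) S=63.0200 payoff=27.8800 vs cont=29.1746 → 29.1746 [wait]  ⇒ S*(0)=-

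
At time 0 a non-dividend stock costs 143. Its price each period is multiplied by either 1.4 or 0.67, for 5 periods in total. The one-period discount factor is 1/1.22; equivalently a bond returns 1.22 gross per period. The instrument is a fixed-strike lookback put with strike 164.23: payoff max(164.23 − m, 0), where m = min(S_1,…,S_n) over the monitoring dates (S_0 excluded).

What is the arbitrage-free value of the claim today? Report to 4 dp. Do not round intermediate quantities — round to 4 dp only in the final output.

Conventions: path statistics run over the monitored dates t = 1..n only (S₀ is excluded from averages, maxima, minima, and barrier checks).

Set p* = 0.7534 (from d < R < u); the path-dependent value is the discounted p*-expectation over all price paths.
Enumerate all 2^5 = 32 price paths (U = up ×1.4, D = down ×0.67); each path with k up-moves has probability p*^k·(1−p*)^(5−k).
DDDDD: m=19.3068, payoff=144.9232, prob=0.000911
UDDDD: m=40.3425, payoff=123.8875, prob=0.002785
DUDDD: m=40.3425, payoff=123.8875, prob=0.002785
UUDDD: m=84.2979, payoff=79.9321, prob=0.008510
DDUDD: m=40.3425, payoff=123.8875, prob=0.002785
UDUDD: m=84.2979, payoff=79.9321, prob=0.008510
DUUDD: m=84.2979, payoff=79.9321, prob=0.008510
UUUDD: m=176.1448, payoff=0.0000, prob=0.026003
DDDUD: m=40.3425, payoff=123.8875, prob=0.002785
UDDUD: m=84.2979, payoff=79.9321, prob=0.008510
DUDUD: m=84.2979, payoff=79.9321, prob=0.008510
UUDUD: m=176.1448, payoff=0.0000, prob=0.026003
DDUUD: m=64.1927, payoff=100.0373, prob=0.008510
UDUUD: m=134.1340, payoff=30.0960, prob=0.026003
DUUUD: m=95.8100, payoff=68.4200, prob=0.026003
UUUUD: m=200.2000, payoff=0.0000, prob=0.079453
DDDDU: m=28.8161, payoff=135.4139, prob=0.002785
UDDDU: m=60.2128, payoff=104.0172, prob=0.008510
DUDDU: m=60.2128, payoff=104.0172, prob=0.008510
UUDDU: m=125.8177, payoff=38.4123, prob=0.026003
DDUDU: m=60.2128, payoff=104.0172, prob=0.008510
UDUDU: m=125.8177, payoff=38.4123, prob=0.026003
DUUDU: m=95.8100, payoff=68.4200, prob=0.026003
UUUDU: m=200.2000, payoff=0.0000, prob=0.079453
DDDUU: m=43.0091, payoff=121.2209, prob=0.008510
UDDUU: m=89.8698, payoff=74.3602, prob=0.026003
DUDUU: m=89.8698, payoff=74.3602, prob=0.026003
UUDUU: m=187.7876, payoff=0.0000, prob=0.079453
DDUUU: m=64.1927, payoff=100.0373, prob=0.026003
UDUUU: m=134.1340, payoff=30.0960, prob=0.079453
DUUUU: m=95.8100, payoff=68.4200, prob=0.079453
UUUUU: m=200.2000, payoff=0.0000, prob=0.242772
Price = Σ prob·payoff / R^5 = 30.463130 / 2.702708 = 11.2713

price = 11.2713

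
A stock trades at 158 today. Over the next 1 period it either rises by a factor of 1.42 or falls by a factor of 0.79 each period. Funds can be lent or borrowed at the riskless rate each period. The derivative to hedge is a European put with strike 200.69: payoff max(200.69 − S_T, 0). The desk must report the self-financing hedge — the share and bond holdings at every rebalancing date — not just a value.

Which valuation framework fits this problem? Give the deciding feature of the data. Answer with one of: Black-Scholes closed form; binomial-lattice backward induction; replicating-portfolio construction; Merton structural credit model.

framework: replicating-portfolio construction

Key observation: what is demanded is not a single number but the (Δ, B) position at each node of the 1.42/0.79 tree starting at 158; constructing those positions is the replicating-portfolio method.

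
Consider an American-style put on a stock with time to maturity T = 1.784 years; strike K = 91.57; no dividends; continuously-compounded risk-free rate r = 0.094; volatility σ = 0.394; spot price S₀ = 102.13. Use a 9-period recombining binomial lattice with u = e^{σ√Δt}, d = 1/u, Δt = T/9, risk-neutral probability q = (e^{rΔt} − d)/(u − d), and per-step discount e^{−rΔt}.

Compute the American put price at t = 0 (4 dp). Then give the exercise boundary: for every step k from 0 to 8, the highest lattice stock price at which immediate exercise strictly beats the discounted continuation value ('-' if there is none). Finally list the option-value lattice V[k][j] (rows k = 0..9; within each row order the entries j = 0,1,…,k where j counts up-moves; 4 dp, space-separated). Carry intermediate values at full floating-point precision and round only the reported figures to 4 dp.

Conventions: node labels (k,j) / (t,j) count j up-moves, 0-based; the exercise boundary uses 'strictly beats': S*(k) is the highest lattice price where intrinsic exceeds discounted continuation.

price = 10.1852
boundary = - - - 60.3400 50.6317 60.3400 50.6317 60.3400 71.9098
tree:
10.1852
15.2194 5.7165
22.1359 9.1251 2.6471
31.2300 14.2010 4.5771 0.8876
40.9383 21.4422 7.7565 1.6862 0.1517
49.0846 31.2300 12.8143 3.1755 0.3152 0.0000
55.9202 40.9383 20.4734 5.9164 0.6549 0.0000 0.0000
61.6560 49.0846 31.2300 10.8773 1.3606 0.0000 0.0000 0.0000
66.4690 55.9202 40.9383 19.6602 2.8265 0.0000 0.0000 0.0000 0.0000
70.5076 61.6560 49.0846 31.2300 5.8720 0.0000 0.0000 0.0000 0.0000 0.0000

Δt=0.19822  u=1.19174  d=0.83911  q=0.50959  discount=0.98154
step 9 (expiry): payoffs max(K−S,0) = 70.5076 61.6560 49.0846 31.2300 5.8720 0.0000 0.0000 0.0000 0.0000 0.0000
step 8: (k=8,j=0): S=25.1010, K−S=66.4690, hold=64.7786 ⇒ V=66.4690 exercise | (k=8,j=1): S=35.6498, K−S=55.9202, hold=54.2298 ⇒ V=55.9202 exercise | (k=8,j=2): S=50.6317, K−S=40.9383, hold=39.2479 ⇒ V=40.9383 exercise | (k=8,j=3): S=71.9098, K−S=19.6602, hold=17.9698 ⇒ V=19.6602 exercise | (k=8,j=4): S=102.1300, K−S=0.0000, hold=2.8265 ⇒ V=2.8265 continue | (k=8,j=5): S=145.0504, K−S=0.0000, hold=0.0000 ⇒ V=0.0000 continue | (k=8,j=6): S=206.0081, K−S=0.0000, hold=0.0000 ⇒ V=0.0000 continue | (k=8,j=7): S=292.5835, K−S=0.0000, hold=0.0000 ⇒ V=0.0000 continue | (k=8,j=8): S=415.5425, K−S=0.0000, hold=0.0000 ⇒ V=0.0000 continue  boundary S*=71.9098
step 7: (k=7,j=0): S=29.9140, K−S=61.6560, hold=59.9656 ⇒ V=61.6560 exercise | (k=7,j=1): S=42.4854, K−S=49.0846, hold=47.3942 ⇒ V=49.0846 exercise | (k=7,j=2): S=60.3400, K−S=31.2300, hold=29.5396 ⇒ V=31.2300 exercise | (k=7,j=3): S=85.6980, K−S=5.8720, hold=10.8773 ⇒ V=10.8773 continue | (k=7,j=4): S=121.7128, K−S=0.0000, hold=1.3606 ⇒ V=1.3606 continue | (k=7,j=5): S=172.8628, K−S=0.0000, hold=0.0000 ⇒ V=0.0000 continue | (k=7,j=6): S=245.5088, K−S=0.0000, hold=0.0000 ⇒ V=0.0000 continue | (k=7,j=7): S=348.6845, K−S=0.0000, hold=0.0000 ⇒ V=0.0000 continue  boundary S*=60.3400
step 6: (k=6,j=0): S=35.6498, K−S=55.9202, hold=54.2298 ⇒ V=55.9202 exercise | (k=6,j=1): S=50.6317, K−S=40.9383, hold=39.2479 ⇒ V=40.9383 exercise | (k=6,j=2): S=71.9098, K−S=19.6602, hold=20.4734 ⇒ V=20.4734 continue | (k=6,j=3): S=102.1300, K−S=0.0000, hold=5.9164 ⇒ V=5.9164 continue | (k=6,j=4): S=145.0504, K−S=0.0000, hold=0.6549 ⇒ V=0.6549 continue | (k=6,j=5): S=206.0081, K−S=0.0000, hold=0.0000 ⇒ V=0.0000 continue | (k=6,j=6): S=292.5835, K−S=0.0000, hold=0.0000 ⇒ V=0.0000 continue  boundary S*=50.6317
step 5: (k=5,j=0): S=42.4854, K−S=49.0846, hold=47.3942 ⇒ V=49.0846 exercise | (k=5,j=1): S=60.3400, K−S=31.2300, hold=29.9464 ⇒ V=31.2300 exercise | (k=5,j=2): S=85.6980, K−S=5.8720, hold=12.8143 ⇒ V=12.8143 continue | (k=5,j=3): S=121.7128, K−S=0.0000, hold=3.1755 ⇒ V=3.1755 continue | (k=5,j=4): S=172.8628, K−S=0.0000, hold=0.3152 ⇒ V=0.3152 continue | (k=5,j=5): S=245.5088, K−S=0.0000, hold=0.0000 ⇒ V=0.0000 continue  boundary S*=60.3400
step 4: (k=4,j=0): S=50.6317, K−S=40.9383, hold=39.2479 ⇒ V=40.9383 exercise | (k=4,j=1): S=71.9098, K−S=19.6602, hold=21.4422 ⇒ V=21.4422 continue | (k=4,j=2): S=102.1300, K−S=0.0000, hold=7.7565 ⇒ V=7.7565 continue | (k=4,j=3): S=145.0504, K−S=0.0000, hold=1.6862 ⇒ V=1.6862 continue | (k=4,j=4): S=206.0081, K−S=0.0000, hold=0.1517 ⇒ V=0.1517 continue  boundary S*=50.6317
step 3: (k=3,j=0): S=60.3400, K−S=31.2300, hold=30.4309 ⇒ V=31.2300 exercise | (k=3,j=1): S=85.6980, K−S=5.8720, hold=14.2010 ⇒ V=14.2010 continue | (k=3,j=2): S=121.7128, K−S=0.0000, hold=4.5771 ⇒ V=4.5771 continue | (k=3,j=3): S=172.8628, K−S=0.0000, hold=0.8876 ⇒ V=0.8876 continue  boundary S*=60.3400
step 2: (k=2,j=0): S=71.9098, K−S=19.6602, hold=22.1359 ⇒ V=22.1359 continue | (k=2,j=1): S=102.1300, K−S=0.0000, hold=9.1251 ⇒ V=9.1251 continue | (k=2,j=2): S=145.0504, K−S=0.0000, hold=2.6471 ⇒ V=2.6471 continue  boundary S*=-
step 1: (k=1,j=0): S=85.6980, K−S=5.8720, hold=15.2194 ⇒ V=15.2194 continue | (k=1,j=1): S=121.7128, K−S=0.0000, hold=5.7165 ⇒ V=5.7165 continue  boundary S*=-
step 0: (k=0,j=0): S=102.1300, K−S=0.0000, hold=10.1852 ⇒ V=10.1852 continue  boundary S*=-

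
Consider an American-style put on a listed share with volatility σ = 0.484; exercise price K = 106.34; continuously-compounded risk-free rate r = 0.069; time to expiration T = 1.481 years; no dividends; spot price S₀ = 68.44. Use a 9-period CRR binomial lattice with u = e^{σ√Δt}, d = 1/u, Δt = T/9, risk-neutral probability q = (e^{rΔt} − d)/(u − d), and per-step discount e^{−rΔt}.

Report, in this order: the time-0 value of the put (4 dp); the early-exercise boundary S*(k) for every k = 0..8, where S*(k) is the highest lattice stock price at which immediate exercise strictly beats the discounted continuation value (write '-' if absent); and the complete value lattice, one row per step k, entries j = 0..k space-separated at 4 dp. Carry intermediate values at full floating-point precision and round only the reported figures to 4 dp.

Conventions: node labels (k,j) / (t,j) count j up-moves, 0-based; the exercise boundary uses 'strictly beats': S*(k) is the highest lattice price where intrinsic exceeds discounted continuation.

price = 39.9654
boundary = - 56.2396 46.2141 56.2396 46.2141 56.2396 68.4400 56.2396 68.4400
tree:
39.9654
50.1004 29.9352
60.1259 39.3215 20.4775
68.3643 50.1004 28.5783 12.1877
75.1340 60.1259 38.5660 18.4369 5.7069
80.6969 68.3643 50.1004 26.9862 9.6125 1.6111
85.2682 75.1340 60.1259 37.9000 15.8034 3.1335 0.0000
89.0245 80.6969 68.3643 50.1004 25.1115 6.0943 0.0000 0.0000
92.1113 85.2682 75.1340 60.1259 37.9000 11.8529 0.0000 0.0000 0.0000
94.6477 89.0245 80.6969 68.3643 50.1004 23.0529 0.0000 0.0000 0.0000 0.0000

Δt=0.16456  u=1.21694  d=0.82174  q=0.47997  discount=0.98871
step 9 (expiry): payoffs max(K−S,0) = 94.6477 89.0245 80.6969 68.3643 50.1004 23.0529 0.0000 0.0000 0.0000 0.0000
step 8: (k=8,j=0): S=14.2287, K−S=92.1113, hold=90.9107 ⇒ V=92.1113 exercise | (k=8,j=1): S=21.0718, K−S=85.2682, hold=84.0676 ⇒ V=85.2682 exercise | (k=8,j=2): S=31.2060, K−S=75.1340, hold=73.9334 ⇒ V=75.1340 exercise | (k=8,j=3): S=46.2141, K−S=60.1259, hold=58.9254 ⇒ V=60.1259 exercise | (k=8,j=4): S=68.4400, K−S=37.9000, hold=36.6994 ⇒ V=37.9000 exercise | (k=8,j=5): S=101.3552, K−S=4.9848, hold=11.8529 ⇒ V=11.8529 continue | (k=8,j=6): S=150.1004, K−S=0.0000, hold=0.0000 ⇒ V=0.0000 continue | (k=8,j=7): S=222.2889, K−S=0.0000, hold=0.0000 ⇒ V=0.0000 continue | (k=8,j=8): S=329.1954, K−S=0.0000, hold=0.0000 ⇒ V=0.0000 continue  boundary S*=68.4400
step 7: (k=7,j=0): S=17.3155, K−S=89.0245, hold=87.8239 ⇒ V=89.0245 exercise | (k=7,j=1): S=25.6431, K−S=80.6969, hold=79.4963 ⇒ V=80.6969 exercise | (k=7,j=2): S=37.9757, K−S=68.3643, hold=67.1637 ⇒ V=68.3643 exercise | (k=7,j=3): S=56.2396, K−S=50.1004, hold=48.8998 ⇒ V=50.1004 exercise | (k=7,j=4): S=83.2871, K−S=23.0529, hold=25.1115 ⇒ V=25.1115 continue | (k=7,j=5): S=123.3428, K−S=0.0000, hold=6.0943 ⇒ V=6.0943 continue | (k=7,j=6): S=182.6627, K−S=0.0000, hold=0.0000 ⇒ V=0.0000 continue | (k=7,j=7): S=270.5116, K−S=0.0000, hold=0.0000 ⇒ V=0.0000 continue  boundary S*=56.2396
step 6: (k=6,j=0): S=21.0718, K−S=85.2682, hold=84.0676 ⇒ V=85.2682 exercise | (k=6,j=1): S=31.2060, K−S=75.1340, hold=73.9334 ⇒ V=75.1340 exercise | (k=6,j=2): S=46.2141, K−S=60.1259, hold=58.9254 ⇒ V=60.1259 exercise | (k=6,j=3): S=68.4400, K−S=37.9000, hold=37.6763 ⇒ V=37.9000 exercise | (k=6,j=4): S=101.3552, K−S=4.9848, hold=15.8034 ⇒ V=15.8034 continue | (k=6,j=5): S=150.1004, K−S=0.0000, hold=3.1335 ⇒ V=3.1335 continue | (k=6,j=6): S=222.2889, K−S=0.0000, hold=0.0000 ⇒ V=0.0000 continue  boundary S*=68.4400
step 5: (k=5,j=0): S=25.6431, K−S=80.6969, hold=79.4963 ⇒ V=80.6969 exercise | (k=5,j=1): S=37.9757, K−S=68.3643, hold=67.1637 ⇒ V=68.3643 exercise | (k=5,j=2): S=56.2396, K−S=50.1004, hold=48.8998 ⇒ V=50.1004 exercise | (k=5,j=3): S=83.2871, K−S=23.0529, hold=26.9862 ⇒ V=26.9862 continue | (k=5,j=4): S=123.3428, K−S=0.0000, hold=9.6125 ⇒ V=9.6125 continue | (k=5,j=5): S=182.6627, K−S=0.0000, hold=1.6111 ⇒ V=1.6111 continue  boundary S*=56.2396
step 4: (k=4,j=0): S=31.2060, K−S=75.1340, hold=73.9334 ⇒ V=75.1340 exercise | (k=4,j=1): S=46.2141, K−S=60.1259, hold=58.9254 ⇒ V=60.1259 exercise | (k=4,j=2): S=68.4400, K−S=37.9000, hold=38.5660 ⇒ V=38.5660 continue | (k=4,j=3): S=101.3552, K−S=4.9848, hold=18.4369 ⇒ V=18.4369 continue | (k=4,j=4): S=150.1004, K−S=0.0000, hold=5.7069 ⇒ V=5.7069 continue  boundary S*=46.2141
step 3: (k=3,j=0): S=37.9757, K−S=68.3643, hold=67.1637 ⇒ V=68.3643 exercise | (k=3,j=1): S=56.2396, K−S=50.1004, hold=49.2159 ⇒ V=50.1004 exercise | (k=3,j=2): S=83.2871, K−S=23.0529, hold=28.5783 ⇒ V=28.5783 continue | (k=3,j=3): S=123.3428, K−S=0.0000, hold=12.1877 ⇒ V=12.1877 continue  boundary S*=56.2396
step 2: (k=2,j=0): S=46.2141, K−S=60.1259, hold=58.9254 ⇒ V=60.1259 exercise | (k=2,j=1): S=68.4400, K−S=37.9000, hold=39.3215 ⇒ V=39.3215 continue | (k=2,j=2): S=101.3552, K−S=4.9848, hold=20.4775 ⇒ V=20.4775 continue  boundary S*=46.2141
step 1: (k=1,j=0): S=56.2396, K−S=50.1004, hold=49.5744 ⇒ V=50.1004 exercise | (k=1,j=1): S=83.2871, K−S=23.0529, hold=29.9352 ⇒ V=29.9352 continue  boundary S*=56.2396
step 0: (k=0,j=0): S=68.4400, K−S=37.9000, hold=39.9654 ⇒ V=39.9654 continue  boundary S*=-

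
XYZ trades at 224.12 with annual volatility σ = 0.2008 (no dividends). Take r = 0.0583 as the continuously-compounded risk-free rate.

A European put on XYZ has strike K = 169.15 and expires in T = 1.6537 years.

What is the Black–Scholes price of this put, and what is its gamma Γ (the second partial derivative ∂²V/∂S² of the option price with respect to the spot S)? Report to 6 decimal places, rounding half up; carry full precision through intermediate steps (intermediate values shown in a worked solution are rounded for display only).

price = 1.517384
Γ = 0.001941

σ√T = 0.2008·√1.6537 = 0.258221
d₁ = (ln(S/K) + (r+σ²/2)T) / (σ√T) = (ln(224.12/169.15) + (0.0583+0.2008²/2)·1.6537) / 0.258221 = (0.281396 + 0.129750) / 0.258221 = 1.592222
d₂ = d₁ − σ√T = 1.592222 − 0.258221 = 1.334000
e^{−rT} = 0.908091
N(−d₁) = 0.055667,  N(−d₂) = 0.091102
Put price V = K·e^{−rT}·N(−d₂) − S·N(−d₁) = 13.993574 − 12.476189 = 1.517384
φ(d₁) = (1/√(2π))·e^{−d₁²/2} = 0.112307
Γ = φ(d₁) / (S·σ·√T) = 0.001941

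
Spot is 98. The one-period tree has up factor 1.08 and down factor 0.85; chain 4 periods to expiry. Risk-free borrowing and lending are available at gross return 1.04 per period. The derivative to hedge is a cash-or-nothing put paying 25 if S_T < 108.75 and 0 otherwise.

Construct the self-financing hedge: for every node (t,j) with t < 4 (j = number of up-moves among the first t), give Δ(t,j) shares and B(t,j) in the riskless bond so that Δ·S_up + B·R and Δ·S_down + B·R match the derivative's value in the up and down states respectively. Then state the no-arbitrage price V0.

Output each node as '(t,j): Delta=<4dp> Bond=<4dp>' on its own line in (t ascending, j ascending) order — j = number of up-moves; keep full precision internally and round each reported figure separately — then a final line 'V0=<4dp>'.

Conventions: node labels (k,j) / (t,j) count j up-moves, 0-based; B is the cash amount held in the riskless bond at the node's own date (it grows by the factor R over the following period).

Arbitrage-free pricing uses the up-move probability p* = (R−d)/(u−d) = 0.8261, discounting each step at R = 1.04.
Terminal payoffs: V(4,0)=25.0000, V(4,1)=25.0000, V(4,2)=25.0000, V(4,3)=25.0000, V(4,4)=0.0000
  t=3,j=0: stock 60.1842 → up 64.9990 (V=25.0000), down 51.1566 (V=25.0000). Price 24.0385; hedge Δ=0.0000, bond B=24.0385.
  t=3,j=1: stock 76.4694 → up 82.5870 (V=25.0000), down 64.9990 (V=25.0000). Price 24.0385; hedge Δ=0.0000, bond B=24.0385.
  t=3,j=2: stock 97.1611 → up 104.9340 (V=25.0000), down 82.5870 (V=25.0000). Price 24.0385; hedge Δ=0.0000, bond B=24.0385.
  t=3,j=3: stock 123.4518 → up 133.3279 (V=0.0000), down 104.9340 (V=25.0000). Price 4.1806; hedge Δ=-0.8805, bond B=112.8763.
  t=2,j=0: stock 70.8050 → up 76.4694 (V=24.0385), down 60.1842 (V=24.0385). Price 23.1139; hedge Δ=0.0000, bond B=23.1139.
  t=2,j=1: stock 89.9640 → up 97.1611 (V=24.0385), down 76.4694 (V=24.0385). Price 23.1139; hedge Δ=0.0000, bond B=23.1139.
  t=2,j=2: stock 114.3072 → up 123.4518 (V=4.1806), down 97.1611 (V=24.0385). Price 7.3405; hedge Δ=-0.7553, bond B=93.6790.
  t=1,j=0: stock 83.3000 → up 89.9640 (V=23.1139), down 70.8050 (V=23.1139). Price 22.2249; hedge Δ=0.0000, bond B=22.2249.
  t=1,j=1: stock 105.8400 → up 114.3072 (V=7.3405), down 89.9640 (V=23.1139). Price 9.6959; hedge Δ=-0.6480, bond B=78.2758.
  t=0,j=0: stock 98.0000 → up 105.8400 (V=9.6959), down 83.3000 (V=22.2249). Price 11.4181; hedge Δ=-0.5559, bond B=65.8921.
As a check, the time-0 holding Δ(0,0)·S0 + B(0,0) comes to 11.4181 — exactly V0.

(0,0): Delta=-0.5559 Bond=65.8921
(1,0): Delta=0.0000 Bond=22.2249
(1,1): Delta=-0.6480 Bond=78.2758
(2,0): Delta=0.0000 Bond=23.1139
(2,1): Delta=0.0000 Bond=23.1139
(2,2): Delta=-0.7553 Bond=93.6790
(3,0): Delta=0.0000 Bond=24.0385
(3,1): Delta=0.0000 Bond=24.0385
(3,2): Delta=0.0000 Bond=24.0385
(3,3): Delta=-0.8805 Bond=112.8763
V0=11.4181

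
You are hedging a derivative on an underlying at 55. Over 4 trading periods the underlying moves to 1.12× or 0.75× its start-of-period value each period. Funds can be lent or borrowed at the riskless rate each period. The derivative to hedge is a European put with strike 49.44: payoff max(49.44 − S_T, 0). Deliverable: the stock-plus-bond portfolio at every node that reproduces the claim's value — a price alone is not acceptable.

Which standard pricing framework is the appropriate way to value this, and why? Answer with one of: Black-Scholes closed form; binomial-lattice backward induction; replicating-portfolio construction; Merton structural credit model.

framework: replicating-portfolio construction

Key observation: the mandate to exhibit the hedge at every date and state singles out the replicating-portfolio construction on the 4-period tree with factors 1.12 and 0.75 from 55.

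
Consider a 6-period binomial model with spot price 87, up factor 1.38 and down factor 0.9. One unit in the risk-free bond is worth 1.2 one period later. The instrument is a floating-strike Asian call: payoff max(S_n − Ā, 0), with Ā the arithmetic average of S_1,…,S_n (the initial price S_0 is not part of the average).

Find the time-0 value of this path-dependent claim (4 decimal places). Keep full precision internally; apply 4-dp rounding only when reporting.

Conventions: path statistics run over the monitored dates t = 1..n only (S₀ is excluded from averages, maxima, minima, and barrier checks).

Risk-neutral up-probability p* = (R−d)/(u−d) = (1.2−0.9)/(1.38−0.9) = 0.6250; the claim prices as the p*-weighted sum of path payoffs discounted by R^6.
Enumerate all 2^6 = 64 price paths (U = up ×1.38, D = down ×0.9); each path with k up-moves has probability p*^k·(1−p*)^(6−k).
DDDDDD: Ā=61.1469, payoff=0.0000, prob=0.002781
UDDDDD: Ā=93.7587, payoff=0.0000, prob=0.004635
DUDDDD: Ā=86.7987, payoff=0.0000, prob=0.004635
UUDDDD: Ā=133.0913, payoff=0.0000, prob=0.007725
DDUDDD: Ā=80.5347, payoff=0.0000, prob=0.004635
UDUDDD: Ā=123.4865, payoff=0.0000, prob=0.007725
DUUDDD: Ā=116.5265, payoff=0.0000, prob=0.007725
UUUDDD: Ā=178.6739, payoff=0.0000, prob=0.012875
DDDUDD: Ā=74.8971, payoff=0.0000, prob=0.004635
UDDUDD: Ā=114.8422, payoff=0.0000, prob=0.007725
DUDUDD: Ā=107.8822, payoff=0.8223, prob=0.007725
UUDUDD: Ā=165.4193, payoff=1.2609, prob=0.012875
DDUUDD: Ā=101.6182, payoff=7.0863, prob=0.007725
UDUUDD: Ā=155.8145, payoff=10.8657, prob=0.012875
DUUUDD: Ā=148.8545, payoff=17.8257, prob=0.012875
UUUUDD: Ā=228.2436, payoff=27.3328, prob=0.021458
DDDDUD: Ā=69.8232, payoff=1.0710, prob=0.004635
UDDDUD: Ā=107.0623, payoff=1.6422, prob=0.007725
DUDDUD: Ā=100.1023, payoff=8.6022, prob=0.007725
UUDDUD: Ā=153.4901, payoff=13.1901, prob=0.012875
DDUDUD: Ā=93.8383, payoff=14.8662, prob=0.007725
UDUDUD: Ā=143.8853, payoff=22.7949, prob=0.012875
DUUDUD: Ā=136.9253, payoff=29.7549, prob=0.012875
UUUDUD: Ā=209.9522, payoff=45.6241, prob=0.021458
DDDUUD: Ā=88.2007, payoff=20.5038, prob=0.007725
UDDUUD: Ā=135.2410, payoff=31.4392, prob=0.012875
DUDUUD: Ā=128.2810, payoff=38.3992, prob=0.012875
UUDUUD: Ā=196.6976, payoff=58.8788, prob=0.021458
DDUUUD: Ā=122.0170, payoff=44.6632, prob=0.012875
UDUUUD: Ā=187.0928, payoff=68.4836, prob=0.021458
DUUUUD: Ā=180.1328, payoff=75.4436, prob=0.021458
UUUUUD: Ā=276.2036, payoff=115.6801, prob=0.035763
DDDDDU: Ā=65.2568, payoff=5.6375, prob=0.004635
UDDDDU: Ā=100.0604, payoff=8.6441, prob=0.007725
DUDDDU: Ā=93.1004, payoff=15.6041, prob=0.007725
UUDDDU: Ā=142.7539, payoff=23.9263, prob=0.012875
DDUDDU: Ā=86.8364, payoff=21.8681, prob=0.007725
UDUDDU: Ā=133.1491, payoff=33.5311, prob=0.012875
DUUDDU: Ā=126.1891, payoff=40.4911, prob=0.012875
UUUDDU: Ā=193.4899, payoff=62.0864, prob=0.021458
DDDUDU: Ā=81.1988, payoff=27.5057, prob=0.007725
UDDUDU: Ā=124.5048, payoff=42.1754, prob=0.012875
DUDUDU: Ā=117.5448, payoff=49.1354, prob=0.012875
UUDUDU: Ā=180.2353, payoff=75.3410, prob=0.021458
DDUUDU: Ā=111.2808, payoff=55.3994, prob=0.012875
UDUUDU: Ā=170.6305, payoff=84.9458, prob=0.021458
DUUUDU: Ā=163.6705, payoff=91.9058, prob=0.021458
UUUUDU: Ā=250.9615, payoff=140.9222, prob=0.035763
DDDDUU: Ā=76.1249, payoff=32.5796, prob=0.007725
UDDDUU: Ā=116.7249, payoff=49.9553, prob=0.012875
DUDDUU: Ā=109.7649, payoff=56.9153, prob=0.012875
UUDDUU: Ā=168.3062, payoff=87.2702, prob=0.021458
DDUDUU: Ā=103.5009, payoff=63.1793, prob=0.012875
UDUDUU: Ā=158.7014, payoff=96.8750, prob=0.021458
DUUDUU: Ā=151.7414, payoff=103.8350, prob=0.021458
UUUDUU: Ā=232.6701, payoff=159.2136, prob=0.035763
DDDUUU: Ā=97.8633, payoff=68.8169, prob=0.012875
UDDUUU: Ā=150.0570, payoff=105.5193, prob=0.021458
DUDUUU: Ā=143.0970, payoff=112.4793, prob=0.021458
UUDUUU: Ā=219.4155, payoff=172.4682, prob=0.035763
DDUUUU: Ā=136.8330, payoff=118.7433, prob=0.021458
UDUUUU: Ā=209.8107, payoff=182.0730, prob=0.035763
DUUUUU: Ā=202.8507, payoff=189.0330, prob=0.035763
UUUUUU: Ā=311.0377, payoff=289.8507, prob=0.059605
Price = Σ prob·payoff / R^6 = 87.849209 / 2.985984 = 29.4205

price = 29.4205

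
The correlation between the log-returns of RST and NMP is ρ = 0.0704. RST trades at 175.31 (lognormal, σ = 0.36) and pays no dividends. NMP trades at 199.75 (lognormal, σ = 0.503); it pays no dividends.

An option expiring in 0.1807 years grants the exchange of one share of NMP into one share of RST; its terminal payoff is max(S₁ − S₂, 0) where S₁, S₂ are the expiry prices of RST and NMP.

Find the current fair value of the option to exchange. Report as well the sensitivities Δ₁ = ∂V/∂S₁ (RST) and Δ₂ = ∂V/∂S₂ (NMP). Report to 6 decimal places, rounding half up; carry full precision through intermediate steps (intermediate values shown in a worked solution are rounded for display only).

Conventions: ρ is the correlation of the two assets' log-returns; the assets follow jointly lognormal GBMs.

σ_eff = √(σ₁² + σ₂² − 2ρσ₁σ₂) = √(0.36² + 0.503² − 2·0.0704·0.36·0.503) = 0.597589
d₁ = (ln(S₁/S₂) + (q₂ − q₁ + σ_eff²/2)T) / (σ_eff√T) = (ln(175.31/199.75) + (0.0 − 0.0 + 0.178556)·0.1807) / 0.254028 = -0.386751
d₂ = d₁ − σ_eff√T = -0.386751 − 0.254028 = -0.640779
N(d₁) = 0.349470,  N(d₂) = 0.260833
V = S₁·e^{−q₁T}·N(d₁) − S₂·e^{−q₂T}·N(d₂) = 61.265647 − 52.101422 = 9.164225
Key observation: the rate r is irrelevant here: denominating values in NMP turns the exchange into a ratio option on S₁/S₂, and discounting at r drops out.
Δ₁ = e^{−q₁T}·N(d₁) = 0.349470;  Δ₂ = −e^{−q₂T}·N(d₂) = -0.260833

exchange price = 9.164225
Δ1 = 0.349470
Δ2 = -0.260833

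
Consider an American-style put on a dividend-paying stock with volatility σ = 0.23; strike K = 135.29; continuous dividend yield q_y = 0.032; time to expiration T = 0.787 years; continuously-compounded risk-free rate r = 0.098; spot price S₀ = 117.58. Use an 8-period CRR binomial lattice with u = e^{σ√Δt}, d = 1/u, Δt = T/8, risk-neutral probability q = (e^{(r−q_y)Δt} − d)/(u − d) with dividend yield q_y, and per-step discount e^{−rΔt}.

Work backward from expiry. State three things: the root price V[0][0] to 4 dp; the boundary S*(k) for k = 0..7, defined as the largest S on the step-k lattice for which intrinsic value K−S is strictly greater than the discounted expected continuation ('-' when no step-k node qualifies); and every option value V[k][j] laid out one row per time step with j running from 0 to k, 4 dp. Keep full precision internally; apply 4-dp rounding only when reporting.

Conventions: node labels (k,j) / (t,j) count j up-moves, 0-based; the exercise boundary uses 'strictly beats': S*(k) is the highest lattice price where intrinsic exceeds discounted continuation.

Δt=0.09838  u=1.07480  d=0.93040  q=0.52708  discount=0.99041
step 8 (expiry): payoffs max(K−S,0) = 69.2668 59.0196 47.1820 33.5072 17.7100 0.0000 0.0000 0.0000 0.0000
step 7: (k=7,j=0): S=70.9621, K−S=64.3279, hold=63.2529 ⇒ V=64.3279 exercise | (k=7,j=1): S=81.9758, K−S=53.3142, hold=52.2738 ⇒ V=53.3142 exercise | (k=7,j=2): S=94.6989, K−S=40.5911, hold=39.5908 ⇒ V=40.5911 exercise | (k=7,j=3): S=109.3966, K−S=25.8934, hold=24.9392 ⇒ V=25.8934 exercise | (k=7,j=4): S=126.3755, K−S=8.9145, hold=8.2950 ⇒ V=8.9145 exercise | (k=7,j=5): S=145.9897, K−S=0.0000, hold=0.0000 ⇒ V=0.0000 continue | (k=7,j=6): S=168.6481, K−S=0.0000, hold=0.0000 ⇒ V=0.0000 continue | (k=7,j=7): S=194.8231, K−S=0.0000, hold=0.0000 ⇒ V=0.0000 continue  boundary S*=126.3755
step 6: (k=6,j=0): S=76.2704, K−S=59.0196, hold=57.9613 ⇒ V=59.0196 exercise | (k=6,j=1): S=88.1080, K−S=47.1820, hold=46.1609 ⇒ V=47.1820 exercise | (k=6,j=2): S=101.7828, K−S=33.5072, hold=32.5291 ⇒ V=33.5072 exercise | (k=6,j=3): S=117.5800, K−S=17.7100, hold=16.7815 ⇒ V=17.7100 exercise | (k=6,j=4): S=135.8290, K−S=0.0000, hold=4.1754 ⇒ V=4.1754 continue | (k=6,j=5): S=156.9104, K−S=0.0000, hold=0.0000 ⇒ V=0.0000 continue | (k=6,j=6): S=181.2637, K−S=0.0000, hold=0.0000 ⇒ V=0.0000 continue  boundary S*=117.5800
step 5: (k=5,j=0): S=81.9758, K−S=53.3142, hold=52.2738 ⇒ V=53.3142 exercise | (k=5,j=1): S=94.6989, K−S=40.5911, hold=39.5908 ⇒ V=40.5911 exercise | (k=5,j=2): S=109.3966, K−S=25.8934, hold=24.9392 ⇒ V=25.8934 exercise | (k=5,j=3): S=126.3755, K−S=8.9145, hold=10.4747 ⇒ V=10.4747 continue | (k=5,j=4): S=145.9897, K−S=0.0000, hold=1.9557 ⇒ V=1.9557 continue | (k=5,j=5): S=168.6481, K−S=0.0000, hold=0.0000 ⇒ V=0.0000 continue  boundary S*=109.3966
step 4: (k=4,j=0): S=88.1080, K−S=47.1820, hold=46.1609 ⇒ V=47.1820 exercise | (k=4,j=1): S=101.7828, K−S=33.5072, hold=32.5291 ⇒ V=33.5072 exercise | (k=4,j=2): S=117.5800, K−S=17.7100, hold=17.5960 ⇒ V=17.7100 exercise | (k=4,j=3): S=135.8290, K−S=0.0000, hold=5.9270 ⇒ V=5.9270 continue | (k=4,j=4): S=156.9104, K−S=0.0000, hold=0.9160 ⇒ V=0.9160 continue  boundary S*=117.5800
step 3: (k=3,j=0): S=94.6989, K−S=40.5911, hold=39.5908 ⇒ V=40.5911 exercise | (k=3,j=1): S=109.3966, K−S=25.8934, hold=24.9392 ⇒ V=25.8934 exercise | (k=3,j=2): S=126.3755, K−S=8.9145, hold=11.3891 ⇒ V=11.3891 continue | (k=3,j=3): S=145.9897, K−S=0.0000, hold=3.2543 ⇒ V=3.2543 continue  boundary S*=109.3966
step 2: (k=2,j=0): S=101.7828, K−S=33.5072, hold=32.5291 ⇒ V=33.5072 exercise | (k=2,j=1): S=117.5800, K−S=17.7100, hold=18.0733 ⇒ V=18.0733 continue | (k=2,j=2): S=135.8290, K−S=0.0000, hold=7.0332 ⇒ V=7.0332 continue  boundary S*=101.7828
step 1: (k=1,j=0): S=109.3966, K−S=25.8934, hold=25.1289 ⇒ V=25.8934 exercise | (k=1,j=1): S=126.3755, K−S=8.9145, hold=12.1367 ⇒ V=12.1367 continue  boundary S*=109.3966
step 0: (k=0,j=0): S=117.5800, K−S=17.7100, hold=18.4636 ⇒ V=18.4636 continue  boundary S*=-

price = 18.4636
boundary = - 109.3966 101.7828 109.3966 117.5800 109.3966 117.5800 126.3755
tree:
18.4636
25.8934 12.1367
33.5072 18.0733 7.0332
40.5911 25.8934 11.3891 3.2543
47.1820 33.5072 17.7100 5.9270 0.9160
53.3142 40.5911 25.8934 10.4747 1.9557 0.0000
59.0196 47.1820 33.5072 17.7100 4.1754 0.0000 0.0000
64.3279 53.3142 40.5911 25.8934 8.9145 0.0000 0.0000 0.0000
69.2668 59.0196 47.1820 33.5072 17.7100 0.0000 0.0000 0.0000 0.0000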